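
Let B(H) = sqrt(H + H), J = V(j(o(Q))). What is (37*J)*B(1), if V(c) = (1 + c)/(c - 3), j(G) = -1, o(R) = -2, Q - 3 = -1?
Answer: 0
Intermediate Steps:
Q = 2 (Q = 3 - 1 = 2)
V(c) = (1 + c)/(-3 + c)
J = 0 (J = (1 - 1)/(-3 - 1) = 0/(-4) = -1/4*0 = 0)
B(H) = sqrt(2)*sqrt(H) (B(H) = sqrt(2*H) = sqrt(2)*sqrt(H))
(37*J)*B(1) = (37*0)*(sqrt(2)*sqrt(1)) = 0*(sqrt(2)*1) = 0*sqrt(2) = 0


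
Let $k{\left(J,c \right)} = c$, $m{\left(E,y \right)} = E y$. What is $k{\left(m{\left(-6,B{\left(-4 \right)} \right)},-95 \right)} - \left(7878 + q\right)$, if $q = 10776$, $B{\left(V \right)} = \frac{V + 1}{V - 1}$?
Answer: $-18749$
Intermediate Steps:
$B{\left(V \right)} = \frac{1 + V}{-1 + V}$
$k{\left(m{\left(-6,B{\left(-4 \right)} \right)},-95 \right)} - \left(7878 + q\right) = -95 - \left(7878 + 10776\right) = -95 - 18654 = -18749$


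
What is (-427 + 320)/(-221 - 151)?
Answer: 107/372 ≈ 0.28763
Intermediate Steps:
(-427 + 320)/(-221 - 151) = -107/(-372) = -107*(-1/372) = 107/372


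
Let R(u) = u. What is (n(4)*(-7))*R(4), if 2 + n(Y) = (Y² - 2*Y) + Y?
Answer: -280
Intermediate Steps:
n(Y) = -2 + Y² - Y (n(Y) = -2 + ((Y² - 2*Y) + Y) = -2 + (Y² - Y) = -2 + Y² - Y)
(n(4)*(-7))*R(4) = ((-2 + 4² - 1*4)*(-7))*4 = ((-2 + 16 - 4)*(-7))*4 = (10*(-7))*4 = -70*4 = -280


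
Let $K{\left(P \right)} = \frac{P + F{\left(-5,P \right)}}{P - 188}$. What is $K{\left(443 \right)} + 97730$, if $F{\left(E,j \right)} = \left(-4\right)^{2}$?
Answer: $\frac{488659}{5} \approx 97732.0$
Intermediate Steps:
$F{\left(E,j \right)} = 16$
$K{\left(P \right)} = \frac{16 + P}{-188 + P}$ ($K{\left(P \right)} = \frac{P + 16}{P - 188} = \frac{16 + P}{-188 + P}$)
$K{\left(443 \right)} + 97730 = \frac{16 + 443}{-188 + 443} + 97730 = \frac{1}{255} \cdot 459 + 97730 = \frac{9}{5} + 97730 = \frac{488659}{5}$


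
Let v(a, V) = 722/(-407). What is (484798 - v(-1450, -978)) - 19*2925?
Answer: 174694483/407 ≈ 4.2923e+5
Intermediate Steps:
v(a, V) = -722/407 (v(a, V) = 722*(-1/407) = -722/407)
(484798 - v(-1450, -978)) - 19*2925 = (484798 - 1*(-722/407)) - 19*2925 = (484798 + 722/407) - 1*55575 = 197313508/407 - 55575 = 174694483/407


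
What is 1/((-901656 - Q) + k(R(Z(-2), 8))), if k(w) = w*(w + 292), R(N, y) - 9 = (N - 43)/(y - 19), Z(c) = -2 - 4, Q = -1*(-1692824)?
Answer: -121/313434800 ≈ -3.8605e-7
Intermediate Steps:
Q = 1692824
Z(c) = -6
R(N, y) = 9 + (-43 + N)/(-19 + y) (R(N, y) = 9 + (N - 43)/(y - 19) = 9 + (-43 + N)/(-19 + y))
k(w) = w*(292 + w)
1/((-901656 - Q) + k(R(Z(-2), 8))) = 1/((-901656 - 1*1692824) + ((-214 - 6 + 9*8)/(-19 + 8))*(292 + (-214 - 6 + 9*8)/(-19 + 8))) = 1/((-901656 - 1692824) + ((-214 - 6 + 72)/(-11))*(292 + (-214 - 6 + 72)/(-11))) = 1/(-2594480 + (-1/11*(-148))*(292 - 1/11*(-148))) = 1/(-2594480 + 148*(292 + 148/11)/11) = 1/(-2594480 + (148/11)*(3360/11)) = 1/(-2594480 + 497280/121) = 1/(-313434800/121) = -121/313434800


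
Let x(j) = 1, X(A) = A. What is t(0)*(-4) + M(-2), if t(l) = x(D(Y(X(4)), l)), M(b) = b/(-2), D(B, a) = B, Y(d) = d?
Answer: -3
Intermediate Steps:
M(b) = -b/2 (M(b) = b*(-½) = -b/2)
t(l) = 1
t(0)*(-4) + M(-2) = 1*(-4) - ½*(-2) = -4 + 1 = -3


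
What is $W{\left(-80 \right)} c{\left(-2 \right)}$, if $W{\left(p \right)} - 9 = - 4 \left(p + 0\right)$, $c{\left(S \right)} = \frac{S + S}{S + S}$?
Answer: $329$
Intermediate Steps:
$c{\left(S \right)} = 1$ ($c{\left(S \right)} = \frac{2 S}{2 S} = 2 S \frac{1}{2 S} = 1$)
$W{\left(p \right)} = 9 - 4 p$ ($W{\left(p \right)} = 9 - 4 \left(p + 0\right) = 9 - 4 p$)
$W{\left(-80 \right)} c{\left(-2 \right)} = \left(9 - -320\right) 1 = \left(9 + 320\right) 1 = 329 \cdot 1 = 329$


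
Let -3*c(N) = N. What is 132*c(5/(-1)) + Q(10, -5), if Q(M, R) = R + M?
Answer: 225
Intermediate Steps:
c(N) = -N/3
Q(M, R) = M + R
132*c(5/(-1)) + Q(10, -5) = 132*(-5/(3*(-1))) + (10 - 5) = 132*(-5*(-1)/3) + 5 = 132*(-⅓*(-5)) + 5 = 132*(5/3) + 5 = 220 + 5 = 225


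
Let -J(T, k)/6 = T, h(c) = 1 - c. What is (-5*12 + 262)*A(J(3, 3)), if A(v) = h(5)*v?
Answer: 14544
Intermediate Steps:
J(T, k) = -6*T
A(v) = -4*v (A(v) = (1 - 1*5)*v = (1 - 5)*v = -4*v)
(-5*12 + 262)*A(J(3, 3)) = (-5*12 + 262)*(-(-24)*3) = (-60 + 262)*(-4*(-18)) = 202*72 = 14544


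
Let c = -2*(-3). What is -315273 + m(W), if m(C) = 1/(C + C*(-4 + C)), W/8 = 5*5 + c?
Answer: -19155987479/60760 ≈ -3.1527e+5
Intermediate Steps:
c = 6
W = 248 (W = 8*(5*5 + 6) = 8*(25 + 6) = 8*31 = 248)
-315273 + m(W) = -315273 + 1/(248*(-3 + 248)) = -315273 + (1/248)/245 = -315273 + (1/248)*(1/245) = -315273 + 1/60760 = -19155987479/60760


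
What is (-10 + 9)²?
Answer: 1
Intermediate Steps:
(-10 + 9)² = (-1)² = 1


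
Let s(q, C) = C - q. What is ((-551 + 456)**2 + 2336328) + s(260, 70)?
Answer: 2345163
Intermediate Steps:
((-551 + 456)**2 + 2336328) + s(260, 70) = ((-551 + 456)**2 + 2336328) + (70 - 1*260) = ((-95)**2 + 2336328) + (70 - 260) = (9025 + 2336328) - 190 = 2345353 - 190 = 2345163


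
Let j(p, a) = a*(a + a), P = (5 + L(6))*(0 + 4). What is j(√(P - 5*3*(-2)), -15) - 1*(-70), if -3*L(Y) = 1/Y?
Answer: 520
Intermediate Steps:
L(Y) = -1/(3*Y)
P = 178/9 (P = (5 - ⅓/6)*(0 + 4) = (5 - ⅓*⅙)*4 = (5 - 1/18)*4 = (89/18)*4 = 178/9 ≈ 19.778)
j(p, a) = 2*a² (j(p, a) = a*(2*a) = 2*a²)
j(√(P - 5*3*(-2)), -15) - 1*(-70) = 2*(-15)² - 1*(-70) = 2*225 + 70 = 450 + 70 = 520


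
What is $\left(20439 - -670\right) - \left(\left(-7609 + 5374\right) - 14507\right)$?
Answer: $37851$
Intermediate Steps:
$\left(20439 - -670\right) - \left(\left(-7609 + 5374\right) - 14507\right) = \left(20439 + 670\right) - \left(-2235 - 14507\right) = 21109 - -16742 = 21109 + 16742 = 37851$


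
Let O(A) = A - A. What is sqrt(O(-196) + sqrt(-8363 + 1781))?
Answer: 6582**(1/4)*sqrt(I) ≈ 6.369 + 6.369*I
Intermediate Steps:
O(A) = 0
sqrt(O(-196) + sqrt(-8363 + 1781)) = sqrt(0 + sqrt(-8363 + 1781)) = sqrt(0 + sqrt(-6582)) = sqrt(0 + I*sqrt(6582)) = sqrt(I*sqrt(6582)) = 6582**(1/4)*sqrt(I)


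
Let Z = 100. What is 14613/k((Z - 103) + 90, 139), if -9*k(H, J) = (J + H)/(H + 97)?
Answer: -12099564/113 ≈ -1.0708e+5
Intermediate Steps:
k(H, J) = -(H + J)/(9*(97 + H)) (k(H, J) = -(J + H)/(9*(H + 97)) = -(H + J)/(9*(97 + H)))
14613/k((Z - 103) + 90, 139) = 14613/(((-((100 - 103) + 90) - 1*139)/(9*(97 + ((100 - 103) + 90))))) = 14613/(((-(-3 + 90) - 139)/(9*(97 + (-3 + 90))))) = 14613/(((-1*87 - 139)/(9*(97 + 87)))) = 14613/(((⅑)*(-87 - 139)/184)) = 14613/(((⅑)*(1/184)*(-226))) = 14613/(-113/828) = 14613*(-828/113) = -12099564/113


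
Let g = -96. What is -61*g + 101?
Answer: 5957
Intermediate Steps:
-61*g + 101 = -61*(-96) + 101 = 5856 + 101 = 5957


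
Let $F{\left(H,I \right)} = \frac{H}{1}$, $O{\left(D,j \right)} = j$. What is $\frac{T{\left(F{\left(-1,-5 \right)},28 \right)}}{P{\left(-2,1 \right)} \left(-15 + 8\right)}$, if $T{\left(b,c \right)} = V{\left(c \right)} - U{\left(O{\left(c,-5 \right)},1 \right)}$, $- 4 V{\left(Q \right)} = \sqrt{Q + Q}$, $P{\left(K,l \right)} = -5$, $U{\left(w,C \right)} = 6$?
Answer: $- \frac{6}{35} - \frac{\sqrt{14}}{70} \approx -0.22488$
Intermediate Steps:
$F{\left(H,I \right)} = H$ ($F{\left(H,I \right)} = H 1 = H$)
$V{\left(Q \right)} = - \frac{\sqrt{2} \sqrt{Q}}{4}$ ($V{\left(Q \right)} = - \frac{\sqrt{Q + Q}}{4} = - \frac{\sqrt{2 Q}}{4} = - \frac{\sqrt{2} \sqrt{Q}}{4}$)
$T{\left(b,c \right)} = -6 - \frac{\sqrt{2} \sqrt{c}}{4}$ ($T{\left(b,c \right)} = - \frac{\sqrt{2} \sqrt{c}}{4} - 6 = -6 - \frac{\sqrt{2} \sqrt{c}}{4}$)
$\frac{T{\left(F{\left(-1,-5 \right)},28 \right)}}{P{\left(-2,1 \right)} \left(-15 + 8\right)} = \frac{-6 - \frac{\sqrt{2} \sqrt{28}}{4}}{\left(-5\right) \left(-15 + 8\right)} = \frac{-6 - \frac{\sqrt{2} \cdot 2 \sqrt{7}}{4}}{\left(-5\right) \left(-7\right)} = \frac{-6 - \frac{\sqrt{14}}{2}}{35} = \left(-6 - \frac{\sqrt{14}}{2}\right) \frac{1}{35} = - \frac{6}{35} - \frac{\sqrt{14}}{70}$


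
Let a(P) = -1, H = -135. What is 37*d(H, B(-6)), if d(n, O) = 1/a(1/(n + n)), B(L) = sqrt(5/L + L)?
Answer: -37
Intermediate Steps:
B(L) = sqrt(L + 5/L)
d(n, O) = -1 (d(n, O) = 1/(-1) = -1)
37*d(H, B(-6)) = 37*(-1) = -37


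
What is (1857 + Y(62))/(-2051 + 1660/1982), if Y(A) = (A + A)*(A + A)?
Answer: -17077903/2031711 ≈ -8.4057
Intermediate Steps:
Y(A) = 4*A² (Y(A) = (2*A)*(2*A) = 4*A²)
(1857 + Y(62))/(-2051 + 1660/1982) = (1857 + 4*62²)/(-2051 + 1660/1982) = (1857 + 4*3844)/(-2051 + 1660*(1/1982)) = (1857 + 15376)/(-2051 + 830/991) = 17233/(-2031711/991) = 17233*(-991/2031711) = -17077903/2031711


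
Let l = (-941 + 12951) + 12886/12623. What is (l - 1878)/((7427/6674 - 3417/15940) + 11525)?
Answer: 2267904625805720/2579649135099101 ≈ 0.87915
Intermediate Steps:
l = 151615116/12623 (l = 12010 + 12886*(1/12623) = 12010 + 12886/12623 = 151615116/12623 ≈ 12011.)
(l - 1878)/((7427/6674 - 3417/15940) + 11525) = (151615116/12623 - 1878)/((7427/6674 - 3417/15940) + 11525) = 127909122/(12623*((7427*(1/6674) - 3417*1/15940) + 11525)) = 127909122/(12623*((7427/6674 - 3417/15940) + 11525)) = 127909122/(12623*(47790661/53191780 + 11525)) = 127909122/(12623*(613083055161/53191780)) = (127909122/12623)*(53191780/613083055161) = 2267904625805720/2579649135099101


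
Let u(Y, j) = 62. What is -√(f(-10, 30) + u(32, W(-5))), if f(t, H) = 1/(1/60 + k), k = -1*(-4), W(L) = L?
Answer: -√3615482/241 ≈ -7.8898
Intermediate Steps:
k = 4
f(t, H) = 60/241 (f(t, H) = 1/(1/60 + 4) = 1/(241/60) = 60/241)
-√(f(-10, 30) + u(32, W(-5))) = -√(60/241 + 62) = -√(15002/241) = -√3615482/241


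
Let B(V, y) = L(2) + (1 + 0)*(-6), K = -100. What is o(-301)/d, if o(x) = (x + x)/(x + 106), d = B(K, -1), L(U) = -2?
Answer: -301/780 ≈ -0.38590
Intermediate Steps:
B(V, y) = -8 (B(V, y) = -2 + (1 + 0)*(-6) = -2 + 1*(-6) = -2 - 6 = -8)
d = -8
o(x) = 2*x/(106 + x) (o(x) = (2*x)/(106 + x) = 2*x/(106 + x))
o(-301)/d = (2*(-301)/(106 - 301))/(-8) = (2*(-301)/(-195))*(-⅛) = (2*(-301)*(-1/195))*(-⅛) = (602/195)*(-⅛) = -301/780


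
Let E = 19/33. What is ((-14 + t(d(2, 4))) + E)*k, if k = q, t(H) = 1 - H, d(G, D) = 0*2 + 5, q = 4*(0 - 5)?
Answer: 11500/33 ≈ 348.48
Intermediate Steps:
q = -20 (q = 4*(-5) = -20)
d(G, D) = 5 (d(G, D) = 0 + 5 = 5)
E = 19/33 (E = 19*(1/33) = 19/33 ≈ 0.57576)
k = -20
((-14 + t(d(2, 4))) + E)*k = ((-14 + (1 - 1*5)) + 19/33)*(-20) = ((-14 + (1 - 5)) + 19/33)*(-20) = ((-14 - 4) + 19/33)*(-20) = (-18 + 19/33)*(-20) = -575/33*(-20) = 11500/33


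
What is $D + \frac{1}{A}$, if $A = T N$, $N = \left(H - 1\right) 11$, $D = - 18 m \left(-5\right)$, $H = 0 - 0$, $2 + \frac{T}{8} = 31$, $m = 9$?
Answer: $\frac{2067119}{2552} \approx 810.0$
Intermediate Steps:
$T = 232$ ($T = -16 + 8 \cdot 31 = -16 + 248 = 232$)
$H = 0$ ($H = 0 + 0 = 0$)
$D = 810$ ($D = \left(-18\right) 9 \left(-5\right) = \left(-162\right) \left(-5\right) = 810$)
$N = -11$ ($N = \left(0 - 1\right) 11 = \left(-1\right) 11 = -11$)
$A = -2552$ ($A = 232 \left(-11\right) = -2552$)
$D + \frac{1}{A} = 810 + \frac{1}{-2552} = 810 - \frac{1}{2552} = \frac{2067119}{2552}$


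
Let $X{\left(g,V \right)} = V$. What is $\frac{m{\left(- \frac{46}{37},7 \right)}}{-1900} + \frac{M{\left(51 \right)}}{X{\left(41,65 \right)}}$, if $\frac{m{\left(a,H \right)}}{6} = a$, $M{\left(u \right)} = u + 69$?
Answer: $\frac{422697}{228475} \approx 1.8501$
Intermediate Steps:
$M{\left(u \right)} = 69 + u$
$m{\left(a,H \right)} = 6 a$
$\frac{m{\left(- \frac{46}{37},7 \right)}}{-1900} + \frac{M{\left(51 \right)}}{X{\left(41,65 \right)}} = \frac{6 \left(- \frac{46}{37}\right)}{-1900} + \frac{69 + 51}{65} = 6 \left(\left(-46\right) \frac{1}{37}\right) \left(- \frac{1}{1900}\right) + 120 \cdot \frac{1}{65} = 6 \left(- \frac{46}{37}\right) \left(- \frac{1}{1900}\right) + \frac{24}{13} = \left(- \frac{276}{37}\right) \left(- \frac{1}{1900}\right) + \frac{24}{13} = \frac{69}{17575} + \frac{24}{13} = \frac{422697}{228475}$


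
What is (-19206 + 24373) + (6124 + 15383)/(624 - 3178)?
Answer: 13175011/2554 ≈ 5158.6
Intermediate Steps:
(-19206 + 24373) + (6124 + 15383)/(624 - 3178) = 5167 + 21507/(-2554) = 5167 + 21507*(-1/2554) = 5167 - 21507/2554 = 13175011/2554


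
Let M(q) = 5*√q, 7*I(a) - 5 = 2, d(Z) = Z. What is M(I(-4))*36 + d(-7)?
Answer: 173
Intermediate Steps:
I(a) = 1 (I(a) = 5/7 + (⅐)*2 = 5/7 + 2/7 = 1)
M(I(-4))*36 + d(-7) = (5*√1)*36 - 7 = (5*1)*36 - 7 = 5*36 - 7 = 180 - 7 = 173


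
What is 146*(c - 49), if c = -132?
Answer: -26426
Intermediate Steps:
146*(c - 49) = 146*(-132 - 49) = 146*(-181) = -26426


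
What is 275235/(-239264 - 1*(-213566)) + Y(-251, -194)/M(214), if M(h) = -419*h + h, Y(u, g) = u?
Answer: -4102311837/383122916 ≈ -10.708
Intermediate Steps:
M(h) = -418*h
275235/(-239264 - 1*(-213566)) + Y(-251, -194)/M(214) = 275235/(-239264 - 1*(-213566)) - 251/((-418*214)) = 275235/(-239264 + 213566) - 251/(-89452) = 275235/(-25698) - 251*(-1/89452) = 275235*(-1/25698) + 251/89452 = -91745/8566 + 251/89452 = -4102311837/383122916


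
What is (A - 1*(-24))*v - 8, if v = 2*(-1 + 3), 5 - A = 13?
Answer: 56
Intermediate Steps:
A = -8 (A = 5 - 1*13 = 5 - 13 = -8)
v = 4 (v = 2*2 = 4)
(A - 1*(-24))*v - 8 = (-8 - 1*(-24))*4 - 8 = (-8 + 24)*4 - 8 = 16*4 - 8 = 64 - 8 = 56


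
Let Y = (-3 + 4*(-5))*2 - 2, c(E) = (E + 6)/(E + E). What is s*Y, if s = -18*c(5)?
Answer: 4752/5 ≈ 950.40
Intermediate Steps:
c(E) = (6 + E)/(2*E) (c(E) = (6 + E)/((2*E)) = (6 + E)*(1/(2*E)) = (6 + E)/(2*E))
s = -99/5 (s = -9*(6 + 5)/5 = -9*11/5 = -18*11/10 = -99/5 ≈ -19.800)
Y = -48 (Y = (-3 - 20)*2 - 2 = -23*2 - 2 = -46 - 2 = -48)
s*Y = -99/5*(-48) = 4752/5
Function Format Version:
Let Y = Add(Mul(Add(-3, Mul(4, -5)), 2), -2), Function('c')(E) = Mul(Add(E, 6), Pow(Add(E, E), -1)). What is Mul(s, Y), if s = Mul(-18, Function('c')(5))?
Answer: Rational(4752, 5) ≈ 950.40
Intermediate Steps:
Function('c')(E) = Mul(Rational(1, 2), Pow(E, -1), Add(6, E)) (Function('c')(E) = Mul(Add(6, E), Pow(Mul(2, E), -1)) = Mul(Add(6, E), Mul(Rational(1, 2), Pow(E, -1))) = Mul(Rational(1, 2), Pow(E, -1), Add(6, E)))
s = Rational(-99, 5) (s = Mul(-18, Mul(Rational(1, 2), Pow(5, -1), Add(6, 5))) = Mul(-18, Mul(Rational(1, 2), Rational(1, 5), 11)) = Mul(-18, Rational(11, 10)) = Rational(-99, 5) ≈ -19.800)
Y = -48 (Y = Add(Mul(Add(-3, -20), 2), -2) = Add(Mul(-23, 2), -2) = Add(-46, -2) = -48)
Mul(s, Y) = Mul(Rational(-99, 5), -48) = Rational(4752, 5)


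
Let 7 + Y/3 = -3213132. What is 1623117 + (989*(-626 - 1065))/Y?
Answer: 15645903275188/9639417 ≈ 1.6231e+6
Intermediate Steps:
Y = -9639417 (Y = -21 + 3*(-3213132) = -21 - 9639396 = -9639417)
1623117 + (989*(-626 - 1065))/Y = 1623117 + (989*(-626 - 1065))/(-9639417) = 1623117 + (989*(-1691))*(-1/9639417) = 1623117 - 1672399*(-1/9639417) = 1623117 + 1672399/9639417 = 15645903275188/9639417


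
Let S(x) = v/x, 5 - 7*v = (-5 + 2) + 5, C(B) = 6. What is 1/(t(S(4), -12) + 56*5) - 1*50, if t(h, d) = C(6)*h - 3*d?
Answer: -221636/4433 ≈ -49.997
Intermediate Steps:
v = 3/7 (v = 5/7 - ((-5 + 2) + 5)/7 = 5/7 - (-3 + 5)/7 = 5/7 - ⅐*2 = 5/7 - 2/7 = 3/7 ≈ 0.42857)
S(x) = 3/(7*x)
t(h, d) = -3*d + 6*h (t(h, d) = 6*h - 3*d = -3*d + 6*h)
1/(t(S(4), -12) + 56*5) - 1*50 = 1/((-3*(-12) + 6*((3/7)/4)) + 56*5) - 1*50 = 1/((36 + 6*((3/7)*(¼))) + 280) - 50 = 1/((36 + 6*(3/28)) + 280) - 50 = 1/((36 + 9/14) + 280) - 50 = 1/(513/14 + 280) - 50 = 1/(4433/14) - 50 = 14/4433 - 50 = -221636/4433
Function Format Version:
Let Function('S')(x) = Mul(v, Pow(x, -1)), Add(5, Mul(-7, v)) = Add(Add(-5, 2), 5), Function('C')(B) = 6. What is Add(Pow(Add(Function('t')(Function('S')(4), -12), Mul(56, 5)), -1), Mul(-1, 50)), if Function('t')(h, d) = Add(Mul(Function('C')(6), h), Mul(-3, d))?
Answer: Rational(-221636, 4433) ≈ -49.997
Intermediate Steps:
v = Rational(3, 7) (v = Add(Rational(5, 7), Mul(Rational(-1, 7), Add(Add(-5, 2), 5))) = Add(Rational(5, 7), Mul(Rational(-1, 7), Add(-3, 5))) = Add(Rational(5, 7), Mul(Rational(-1, 7), 2)) = Add(Rational(5, 7), Rational(-2, 7)) = Rational(3, 7) ≈ 0.42857)
Function('S')(x) = Mul(Rational(3, 7), Pow(x, -1))
Function('t')(h, d) = Add(Mul(-3, d), Mul(6, h)) (Function('t')(h, d) = Add(Mul(6, h), Mul(-3, d)) = Add(Mul(-3, d), Mul(6, h)))
Add(Pow(Add(Function('t')(Function('S')(4), -12), Mul(56, 5)), -1), Mul(-1, 50)) = Add(Pow(Add(Add(Mul(-3, -12), Mul(6, Mul(Rational(3, 7), Pow(4, -1)))), Mul(56, 5)), -1), Mul(-1, 50)) = Add(Pow(Add(Add(36, Mul(6, Mul(Rational(3, 7), Rational(1, 4)))), 280), -1), -50) = Add(Pow(Add(Add(36, Mul(6, Rational(3, 28))), 280), -1), -50) = Add(Pow(Add(Add(36, Rational(9, 14)), 280), -1), -50) = Add(Pow(Add(Rational(513, 14), 280), -1), -50) = Add(Pow(Rational(4433, 14), -1), -50) = Add(Rational(14, 4433), -50) = Rational(-221636, 4433)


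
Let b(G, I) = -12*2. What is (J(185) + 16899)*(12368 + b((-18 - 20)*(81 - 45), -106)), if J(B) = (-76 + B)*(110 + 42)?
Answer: 413116648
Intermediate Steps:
b(G, I) = -24
J(B) = -11552 + 152*B (J(B) = (-76 + B)*152 = -11552 + 152*B)
(J(185) + 16899)*(12368 + b((-18 - 20)*(81 - 45), -106)) = ((-11552 + 152*185) + 16899)*(12368 - 24) = ((-11552 + 28120) + 16899)*12344 = (16568 + 16899)*12344 = 33467*12344 = 413116648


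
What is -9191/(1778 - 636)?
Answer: -9191/1142 ≈ -8.0482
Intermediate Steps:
-9191/(1778 - 636) = -9191/1142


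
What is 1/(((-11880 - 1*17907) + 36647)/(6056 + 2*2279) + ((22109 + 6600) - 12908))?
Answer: 5307/83859337 ≈ 6.3285e-5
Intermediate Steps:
1/(((-11880 - 1*17907) + 36647)/(6056 + 2*2279) + ((22109 + 6600) - 12908)) = 1/(((-11880 - 17907) + 36647)/(6056 + 4558) + (28709 - 12908)) = 1/((-29787 + 36647)/10614 + 15801) = 1/(6860*(1/10614) + 15801) = 1/(3430/5307 + 15801) = 1/(83859337/5307) = 5307/83859337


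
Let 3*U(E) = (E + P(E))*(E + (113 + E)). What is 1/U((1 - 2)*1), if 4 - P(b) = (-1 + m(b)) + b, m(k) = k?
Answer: 1/222 ≈ 0.0045045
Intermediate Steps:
P(b) = 5 - 2*b (P(b) = 4 - ((-1 + b) + b) = 4 - (-1 + 2*b) = 4 + (1 - 2*b) = 5 - 2*b)
U(E) = (5 - E)*(113 + 2*E)/3 (U(E) = ((E + (5 - 2*E))*(E + (113 + E)))/3 = ((5 - E)*(113 + 2*E))/3 = (5 - E)*(113 + 2*E)/3)
1/U((1 - 2)*1) = 1/(565/3 - 103*(1 - 2)/3 - 2*(1 - 2)**2/3) = 1/(565/3 - (-103)/3 - 2*(-1*1)**2/3) = 1/(565/3 - 103/3*(-1) - 2/3*(-1)**2) = 1/(565/3 + 103/3 - 2/3*1) = 1/(565/3 + 103/3 - 2/3) = 1/222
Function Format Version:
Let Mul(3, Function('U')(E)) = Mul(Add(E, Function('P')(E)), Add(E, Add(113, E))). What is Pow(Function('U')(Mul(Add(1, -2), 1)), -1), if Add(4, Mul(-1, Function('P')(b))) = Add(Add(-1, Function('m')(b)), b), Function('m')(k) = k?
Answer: Rational(1, 222) ≈ 0.0045045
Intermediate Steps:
Function('P')(b) = Add(5, Mul(-2, b)) (Function('P')(b) = Add(4, Mul(-1, Add(Add(-1, b), b))) = Add(4, Mul(-1, Add(-1, Mul(2, b)))) = Add(4, Add(1, Mul(-2, b))) = Add(5, Mul(-2, b)))
Function('U')(E) = Mul(Rational(1, 3), Add(5, Mul(-1, E)), Add(113, Mul(2, E))) (Function('U')(E) = Mul(Rational(1, 3), Mul(Add(E, Add(5, Mul(-2, E))), Add(E, Add(113, E)))) = Mul(Rational(1, 3), Mul(Add(5, Mul(-1, E)), Add(113, Mul(2, E)))) = Mul(Rational(1, 3), Add(5, Mul(-1, E)), Add(113, Mul(2, E))))
Pow(Function('U')(Mul(Add(1, -2), 1)), -1) = Pow(Add(Rational(565, 3), Mul(Rational(-103, 3), Mul(Add(1, -2), 1)), Mul(Rational(-2, 3), Pow(Mul(Add(1, -2), 1), 2))), -1) = Pow(Add(Rational(565, 3), Mul(Rational(-103, 3), Mul(-1, 1)), Mul(Rational(-2, 3), Pow(Mul(-1, 1), 2))), -1) = Pow(Add(Rational(565, 3), Mul(Rational(-103, 3), -1), Mul(Rational(-2, 3), Pow(-1, 2))), -1) = Pow(Add(Rational(565, 3), Rational(103, 3), Mul(Rational(-2, 3), 1)), -1) = Pow(Add(Rational(565, 3), Rational(103, 3), Rational(-2, 3)), -1) = Pow(222, -1) = Rational(1, 222)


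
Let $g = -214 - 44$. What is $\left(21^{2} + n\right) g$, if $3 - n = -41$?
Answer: $-125130$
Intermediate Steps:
$n = 44$ ($n = 3 - -41 = 3 + 41 = 44$)
$g = -258$ ($g = -214 - 44 = -258$)
$\left(21^{2} + n\right) g = \left(21^{2} + 44\right) \left(-258\right) = \left(441 + 44\right) \left(-258\right) = 485 \left(-258\right) = -125130$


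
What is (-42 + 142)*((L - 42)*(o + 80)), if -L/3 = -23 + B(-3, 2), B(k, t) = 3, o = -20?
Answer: 108000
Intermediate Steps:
L = 60 (L = -3*(-23 + 3) = -3*(-20) = 60)
(-42 + 142)*((L - 42)*(o + 80)) = (-42 + 142)*((60 - 42)*(-20 + 80)) = 100*(18*60) = 100*1080 = 108000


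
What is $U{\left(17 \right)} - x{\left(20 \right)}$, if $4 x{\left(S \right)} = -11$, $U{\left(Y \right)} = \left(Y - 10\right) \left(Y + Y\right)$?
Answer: $\frac{963}{4} \approx 240.75$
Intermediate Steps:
$U{\left(Y \right)} = 2 Y \left(-10 + Y\right)$ ($U{\left(Y \right)} = \left(-10 + Y\right) 2 Y = 2 Y \left(-10 + Y\right)$)
$x{\left(S \right)} = - \frac{11}{4}$ ($x{\left(S \right)} = \frac{1}{4} \left(-11\right) = - \frac{11}{4}$)
$U{\left(17 \right)} - x{\left(20 \right)} = 2 \cdot 17 \left(-10 + 17\right) - - \frac{11}{4} = 2 \cdot 17 \cdot 7 + \frac{11}{4} = 238 + \frac{11}{4} = \frac{963}{4}$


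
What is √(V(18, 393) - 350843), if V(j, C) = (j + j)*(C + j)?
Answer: I*√336047 ≈ 579.7*I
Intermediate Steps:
V(j, C) = 2*j*(C + j) (V(j, C) = (2*j)*(C + j) = 2*j*(C + j))
√(V(18, 393) - 350843) = √(2*18*(393 + 18) - 350843) = √(2*18*411 - 350843) = √(14796 - 350843) = √(-336047) = I*√336047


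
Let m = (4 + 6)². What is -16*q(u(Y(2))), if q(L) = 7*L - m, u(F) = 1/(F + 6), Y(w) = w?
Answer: 1586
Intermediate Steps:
m = 100 (m = 10² = 100)
u(F) = 1/(6 + F)
q(L) = -100 + 7*L (q(L) = 7*L - 1*100 = 7*L - 100 = -100 + 7*L)
-16*q(u(Y(2))) = -16*(-100 + 7/(6 + 2)) = -16*(-100 + 7/8) = -16*(-793/8) = 1586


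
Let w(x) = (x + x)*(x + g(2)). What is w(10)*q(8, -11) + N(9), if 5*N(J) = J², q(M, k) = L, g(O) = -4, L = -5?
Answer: -2919/5 ≈ -583.80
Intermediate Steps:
q(M, k) = -5
N(J) = J²/5
w(x) = 2*x*(-4 + x) (w(x) = (x + x)*(x - 4) = (2*x)*(-4 + x) = 2*x*(-4 + x))
w(10)*q(8, -11) + N(9) = (2*10*(-4 + 10))*(-5) + (⅕)*9² = (2*10*6)*(-5) + (⅕)*81 = 120*(-5) + 81/5 = -600 + 81/5 = -2919/5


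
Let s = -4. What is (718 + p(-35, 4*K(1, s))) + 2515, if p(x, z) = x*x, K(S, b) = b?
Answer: 4458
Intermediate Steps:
p(x, z) = x**2
(718 + p(-35, 4*K(1, s))) + 2515 = (718 + (-35)**2) + 2515 = (718 + 1225) + 2515 = 1943 + 2515 = 4458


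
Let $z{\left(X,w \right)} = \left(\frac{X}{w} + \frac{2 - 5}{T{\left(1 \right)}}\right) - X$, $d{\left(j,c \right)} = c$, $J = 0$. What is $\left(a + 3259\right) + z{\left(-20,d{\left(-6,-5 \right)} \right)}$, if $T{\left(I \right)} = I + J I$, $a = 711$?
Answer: $3991$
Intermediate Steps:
$T{\left(I \right)} = I$ ($T{\left(I \right)} = I + 0 I = I + 0 = I$)
$z{\left(X,w \right)} = -3 - X + \frac{X}{w}$ ($z{\left(X,w \right)} = \left(\frac{X}{w} + \frac{2 - 5}{1}\right) - X = \left(\frac{X}{w} - 3\right) - X = \left(-3 + \frac{X}{w}\right) - X = -3 - X + \frac{X}{w}$)
$\left(a + 3259\right) + z{\left(-20,d{\left(-6,-5 \right)} \right)} = \left(711 + 3259\right) - \left(-17 - 4\right) = 3970 - -21 = 3970 + \left(-3 + 20 + 4\right) = 3970 + 21 = 3991$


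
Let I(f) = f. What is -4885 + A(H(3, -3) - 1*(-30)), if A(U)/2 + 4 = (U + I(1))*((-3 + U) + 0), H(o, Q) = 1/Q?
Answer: -29317/9 ≈ -3257.4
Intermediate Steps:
A(U) = -8 + 2*(1 + U)*(-3 + U) (A(U) = -8 + 2*((U + 1)*((-3 + U) + 0)) = -8 + 2*((1 + U)*(-3 + U)) = -8 + 2*(1 + U)*(-3 + U))
-4885 + A(H(3, -3) - 1*(-30)) = -4885 + (-14 - 4*(1/(-3) - 1*(-30)) + 2*(1/(-3) - 1*(-30))²) = -4885 + (-14 - 4*(-⅓ + 30) + 2*(-⅓ + 30)²) = -4885 + (-14 - 4*89/3 + 2*(89/3)²) = -4885 + (-14 - 356/3 + 2*(7921/9)) = -4885 + (-14 - 356/3 + 15842/9) = -4885 + 14648/9 = -29317/9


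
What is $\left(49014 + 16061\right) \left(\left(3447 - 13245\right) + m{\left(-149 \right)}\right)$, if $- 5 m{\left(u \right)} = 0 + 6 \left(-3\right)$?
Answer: $-637370580$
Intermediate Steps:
$m{\left(u \right)} = \frac{18}{5}$ ($m{\left(u \right)} = - \frac{0 + 6 \left(-3\right)}{5} = - \frac{0 - 18}{5} = \left(- \frac{1}{5}\right) \left(-18\right) = \frac{18}{5}$)
$\left(49014 + 16061\right) \left(\left(3447 - 13245\right) + m{\left(-149 \right)}\right) = \left(49014 + 16061\right) \left(\left(3447 - 13245\right) + \frac{18}{5}\right) = 65075 \left(\left(3447 - 13245\right) + \frac{18}{5}\right) = 65075 \left(-9798 + \frac{18}{5}\right) = 65075 \left(- \frac{48972}{5}\right) = -637370580$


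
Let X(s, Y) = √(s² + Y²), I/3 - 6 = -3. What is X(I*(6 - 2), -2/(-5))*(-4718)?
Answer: -9436*√8101/5 ≈ -1.6986e+5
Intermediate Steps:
I = 9 (I = 18 + 3*(-3) = 18 - 9 = 9)
X(s, Y) = √(Y² + s²)
X(I*(6 - 2), -2/(-5))*(-4718) = √((-2/(-5))² + (9*(6 - 2))²)*(-4718) = √((-2*(-⅕))² + (9*4)²)*(-4718) = √((⅖)² + 36²)*(-4718) = √(4/25 + 1296)*(-4718) = √(32404/25)*(-4718) = (2*√8101/5)*(-4718) = -9436*√8101/5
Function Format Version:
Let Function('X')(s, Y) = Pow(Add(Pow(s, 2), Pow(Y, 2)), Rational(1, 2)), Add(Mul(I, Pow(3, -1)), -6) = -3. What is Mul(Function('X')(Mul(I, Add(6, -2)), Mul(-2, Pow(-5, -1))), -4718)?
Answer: Mul(Rational(-9436, 5), Pow(8101, Rational(1, 2))) ≈ -1.6986e+5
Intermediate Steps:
I = 9 (I = Add(18, Mul(3, -3)) = Add(18, -9) = 9)
Function('X')(s, Y) = Pow(Add(Pow(Y, 2), Pow(s, 2)), Rational(1, 2))
Mul(Function('X')(Mul(I, Add(6, -2)), Mul(-2, Pow(-5, -1))), -4718) = Mul(Pow(Add(Pow(Mul(-2, Pow(-5, -1)), 2), Pow(Mul(9, Add(6, -2)), 2)), Rational(1, 2)), -4718) = Mul(Pow(Add(Pow(Mul(-2, Rational(-1, 5)), 2), Pow(Mul(9, 4), 2)), Rational(1, 2)), -4718) = Mul(Pow(Add(Pow(Rational(2, 5), 2), Pow(36, 2)), Rational(1, 2)), -4718) = Mul(Pow(Add(Rational(4, 25), 1296), Rational(1, 2)), -4718) = Mul(Pow(Rational(32404, 25), Rational(1, 2)), -4718) = Mul(Mul(Rational(2, 5), Pow(8101, Rational(1, 2))), -4718) = Mul(Rational(-9436, 5), Pow(8101, Rational(1, 2)))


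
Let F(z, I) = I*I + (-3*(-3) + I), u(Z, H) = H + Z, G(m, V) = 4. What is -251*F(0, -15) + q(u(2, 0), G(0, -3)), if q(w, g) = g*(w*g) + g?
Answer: -54933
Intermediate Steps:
F(z, I) = 9 + I + I² (F(z, I) = I² + (9 + I) = 9 + I + I²)
q(w, g) = g + w*g² (q(w, g) = g*(g*w) + g = w*g² + g = g + w*g²)
-251*F(0, -15) + q(u(2, 0), G(0, -3)) = -251*(9 - 15 + (-15)²) + 4*(1 + 4*(0 + 2)) = -251*(9 - 15 + 225) + 4*(1 + 4*2) = -251*219 + 4*(1 + 8) = -54969 + 4*9 = -54969 + 36 = -54933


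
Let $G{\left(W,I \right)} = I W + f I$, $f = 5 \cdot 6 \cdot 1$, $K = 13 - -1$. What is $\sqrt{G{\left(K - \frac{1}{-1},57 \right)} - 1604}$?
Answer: $31$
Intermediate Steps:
$K = 14$ ($K = 13 + 1 = 14$)
$f = 30$ ($f = 30 \cdot 1 = 30$)
$G{\left(W,I \right)} = 30 I + I W$ ($G{\left(W,I \right)} = I W + 30 I = 30 I + I W$)
$\sqrt{G{\left(K - \frac{1}{-1},57 \right)} - 1604} = \sqrt{57 \left(30 + \left(14 - \frac{1}{-1}\right)\right) - 1604} = \sqrt{57 \left(30 + \left(14 - -1\right)\right) - 1604} = \sqrt{57 \left(30 + \left(14 + 1\right)\right) - 1604} = \sqrt{57 \left(30 + 15\right) - 1604} = \sqrt{57 \cdot 45 - 1604} = \sqrt{2565 - 1604} = \sqrt{961} = 31$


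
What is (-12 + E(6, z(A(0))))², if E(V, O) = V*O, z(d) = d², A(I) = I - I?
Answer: 144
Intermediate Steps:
A(I) = 0
E(V, O) = O*V
(-12 + E(6, z(A(0))))² = (-12 + 0²*6)² = (-12 + 0*6)² = (-12 + 0)² = (-12)² = 144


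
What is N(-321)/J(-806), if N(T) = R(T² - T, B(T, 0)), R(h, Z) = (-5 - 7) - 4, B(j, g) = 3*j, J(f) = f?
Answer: 8/403 ≈ 0.019851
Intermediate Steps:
R(h, Z) = -16 (R(h, Z) = -12 - 4 = -16)
N(T) = -16
N(-321)/J(-806) = -16/(-806) = -16*(-1/806) = 8/403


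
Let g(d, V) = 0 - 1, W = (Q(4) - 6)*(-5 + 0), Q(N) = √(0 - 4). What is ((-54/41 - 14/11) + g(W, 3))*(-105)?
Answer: 169995/451 ≈ 376.93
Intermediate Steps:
Q(N) = 2*I (Q(N) = √(-4) = 2*I)
W = 30 - 10*I (W = (2*I - 6)*(-5 + 0) = (-6 + 2*I)*(-5) = 30 - 10*I ≈ 30.0 - 10.0*I)
g(d, V) = -1
((-54/41 - 14/11) + g(W, 3))*(-105) = ((-54/41 - 14/11) - 1)*(-105) = (-1168/451 - 1)*(-105) = -1619/451*(-105) = 169995/451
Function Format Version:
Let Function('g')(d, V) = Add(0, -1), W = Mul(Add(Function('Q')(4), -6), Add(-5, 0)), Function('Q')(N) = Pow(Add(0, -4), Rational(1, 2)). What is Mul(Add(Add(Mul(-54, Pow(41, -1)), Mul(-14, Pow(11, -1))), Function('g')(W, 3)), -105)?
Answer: Rational(169995, 451) ≈ 376.93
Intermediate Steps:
Function('Q')(N) = Mul(2, I) (Function('Q')(N) = Pow(-4, Rational(1, 2)) = Mul(2, I))
W = Add(30, Mul(-10, I)) (W = Mul(Add(Mul(2, I), -6), Add(-5, 0)) = Mul(Add(-6, Mul(2, I)), -5) = Add(30, Mul(-10, I)) ≈ Add(30.000, Mul(-10.000, I)))
Function('g')(d, V) = -1
Mul(Add(Add(Mul(-54, Pow(41, -1)), Mul(-14, Pow(11, -1))), Function('g')(W, 3)), -105) = Mul(Add(Add(Mul(-54, Pow(41, -1)), Mul(-14, Pow(11, -1))), -1), -105) = Mul(Add(Add(Mul(-54, Rational(1, 41)), Mul(-14, Rational(1, 11))), -1), -105) = Mul(Add(Add(Rational(-54, 41), Rational(-14, 11)), -1), -105) = Mul(Add(Rational(-1168, 451), -1), -105) = Mul(Rational(-1619, 451), -105) = Rational(169995, 451)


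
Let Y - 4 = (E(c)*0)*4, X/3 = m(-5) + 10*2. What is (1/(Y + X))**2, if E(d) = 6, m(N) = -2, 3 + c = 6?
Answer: 1/3364 ≈ 0.00029727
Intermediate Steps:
c = 3 (c = -3 + 6 = 3)
X = 54 (X = 3*(-2 + 10*2) = 3*(-2 + 20) = 3*18 = 54)
Y = 4 (Y = 4 + (6*0)*4 = 4 + 0*4 = 4 + 0 = 4)
(1/(Y + X))**2 = (1/(4 + 54))**2 = (1/58)**2 = 1/3364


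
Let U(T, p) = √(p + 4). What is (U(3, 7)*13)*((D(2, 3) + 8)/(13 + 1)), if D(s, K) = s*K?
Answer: 13*√11 ≈ 43.116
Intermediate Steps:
D(s, K) = K*s
U(T, p) = √(4 + p)
(U(3, 7)*13)*((D(2, 3) + 8)/(13 + 1)) = (√(4 + 7)*13)*((3*2 + 8)/(13 + 1)) = (√11*13)*((6 + 8)/14) = (13*√11)*(14*(1/14)) = (13*√11)*1 = 13*√11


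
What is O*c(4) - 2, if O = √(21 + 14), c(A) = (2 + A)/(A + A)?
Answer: -2 + 3*√35/4 ≈ 2.4371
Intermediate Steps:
c(A) = (2 + A)/(2*A) (c(A) = (2 + A)/((2*A)) = (2 + A)*(1/(2*A)) = (2 + A)/(2*A))
O = √35 ≈ 5.9161
O*c(4) - 2 = √35*((½)*(2 + 4)/4) - 2 = √35*((½)*(¼)*6) - 2 = √35*(¾) - 2 = 3*√35/4 - 2 = -2 + 3*√35/4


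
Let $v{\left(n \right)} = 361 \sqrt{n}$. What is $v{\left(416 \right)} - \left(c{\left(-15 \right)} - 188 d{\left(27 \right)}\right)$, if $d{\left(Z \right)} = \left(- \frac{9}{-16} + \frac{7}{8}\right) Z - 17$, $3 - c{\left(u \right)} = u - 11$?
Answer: $\frac{16287}{4} + 1444 \sqrt{26} \approx 11435.0$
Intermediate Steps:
$c{\left(u \right)} = 14 - u$ ($c{\left(u \right)} = 3 - \left(u - 11\right) = 3 - \left(-11 + u\right) = 14 - u$)
$d{\left(Z \right)} = -17 + \frac{23 Z}{16}$ ($d{\left(Z \right)} = \left(\left(-9\right) \left(- \frac{1}{16}\right) + 7 \cdot \frac{1}{8}\right) Z - 17 = \left(\frac{9}{16} + \frac{7}{8}\right) Z - 17 = \frac{23 Z}{16} - 17 = -17 + \frac{23 Z}{16}$)
$v{\left(416 \right)} - \left(c{\left(-15 \right)} - 188 d{\left(27 \right)}\right) = 361 \sqrt{416} - \left(\left(14 - -15\right) - 188 \left(-17 + \frac{23}{16} \cdot 27\right)\right) = 361 \cdot 4 \sqrt{26} - \left(\left(14 + 15\right) - 188 \left(-17 + \frac{621}{16}\right)\right) = 1444 \sqrt{26} - \left(29 - \frac{16403}{4}\right) = 1444 \sqrt{26} - - \frac{16287}{4} = 1444 \sqrt{26} + \frac{16287}{4} = \frac{16287}{4} + 1444 \sqrt{26}$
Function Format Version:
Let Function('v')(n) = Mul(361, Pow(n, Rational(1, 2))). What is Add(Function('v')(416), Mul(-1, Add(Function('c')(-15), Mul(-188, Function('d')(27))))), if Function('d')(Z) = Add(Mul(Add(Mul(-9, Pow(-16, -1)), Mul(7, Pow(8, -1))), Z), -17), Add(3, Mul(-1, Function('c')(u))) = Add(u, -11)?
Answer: Add(Rational(16287, 4), Mul(1444, Pow(26, Rational(1, 2)))) ≈ 11435.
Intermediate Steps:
Function('c')(u) = Add(14, Mul(-1, u)) (Function('c')(u) = Add(3, Mul(-1, Add(u, -11))) = Add(3, Mul(-1, Add(-11, u))) = Add(3, Add(11, Mul(-1, u))) = Add(14, Mul(-1, u)))
Function('d')(Z) = Add(-17, Mul(Rational(23, 16), Z)) (Function('d')(Z) = Add(Mul(Add(Mul(-9, Rational(-1, 16)), Mul(7, Rational(1, 8))), Z), -17) = Add(Mul(Add(Rational(9, 16), Rational(7, 8)), Z), -17) = Add(Mul(Rational(23, 16), Z), -17) = Add(-17, Mul(Rational(23, 16), Z)))
Add(Function('v')(416), Mul(-1, Add(Function('c')(-15), Mul(-188, Function('d')(27))))) = Add(Mul(361, Pow(416, Rational(1, 2))), Mul(-1, Add(Add(14, Mul(-1, -15)), Mul(-188, Add(-17, Mul(Rational(23, 16), 27)))))) = Add(Mul(361, Mul(4, Pow(26, Rational(1, 2)))), Mul(-1, Add(Add(14, 15), Mul(-188, Add(-17, Rational(621, 16)))))) = Add(Mul(1444, Pow(26, Rational(1, 2))), Mul(-1, Add(29, Mul(-188, Rational(349, 16))))) = Add(Mul(1444, Pow(26, Rational(1, 2))), Mul(-1, Add(29, Rational(-16403, 4)))) = Add(Mul(1444, Pow(26, Rational(1, 2))), Mul(-1, Rational(-16287, 4))) = Add(Mul(1444, Pow(26, Rational(1, 2))), Rational(16287, 4)) = Add(Rational(16287, 4), Mul(1444, Pow(26, Rational(1, 2))))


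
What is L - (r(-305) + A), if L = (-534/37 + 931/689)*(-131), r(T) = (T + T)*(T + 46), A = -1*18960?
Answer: -3500606041/25493 ≈ -1.3732e+5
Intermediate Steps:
A = -18960
r(T) = 2*T*(46 + T) (r(T) = (2*T)*(46 + T) = 2*T*(46 + T))
L = 43685749/25493 (L = (-534*1/37 + 931*(1/689))*(-131) = (-534/37 + 931/689)*(-131) = -333479/25493*(-131) = 43685749/25493 ≈ 1713.6)
L - (r(-305) + A) = 43685749/25493 - (2*(-305)*(46 - 305) - 18960) = 43685749/25493 - (2*(-305)*(-259) - 18960) = 43685749/25493 - (157990 - 18960) = 43685749/25493 - 1*139030 = 43685749/25493 - 139030 = -3500606041/25493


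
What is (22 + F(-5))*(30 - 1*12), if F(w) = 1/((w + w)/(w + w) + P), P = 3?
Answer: 801/2 ≈ 400.50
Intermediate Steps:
F(w) = ¼ (F(w) = 1/((w + w)/(w + w) + 3) = 1/((2*w)/((2*w)) + 3) = 1/((2*w)*(1/(2*w)) + 3) = 1/(1 + 3) = 1/4 = ¼)
(22 + F(-5))*(30 - 1*12) = (22 + ¼)*(30 - 1*12) = 89*(30 - 12)/4 = (89/4)*18 = 801/2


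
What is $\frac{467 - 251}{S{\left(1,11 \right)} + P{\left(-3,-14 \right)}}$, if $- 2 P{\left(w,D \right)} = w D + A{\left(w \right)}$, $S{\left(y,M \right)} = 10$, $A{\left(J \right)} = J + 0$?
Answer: $- \frac{432}{19} \approx -22.737$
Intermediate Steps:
$A{\left(J \right)} = J$
$P{\left(w,D \right)} = - \frac{w}{2} - \frac{D w}{2}$ ($P{\left(w,D \right)} = - \frac{w D + w}{2} = - \frac{D w + w}{2} = - \frac{w + D w}{2} = - \frac{w}{2} - \frac{D w}{2}$)
$\frac{467 - 251}{S{\left(1,11 \right)} + P{\left(-3,-14 \right)}} = \frac{467 - 251}{10 + \frac{1}{2} \left(-3\right) \left(-1 - -14\right)} = \frac{216}{10 + \frac{1}{2} \left(-3\right) \left(-1 + 14\right)} = \frac{216}{10 + \frac{1}{2} \left(-3\right) 13} = \frac{216}{10 - \frac{39}{2}} = \frac{216}{- \frac{19}{2}} = 216 \left(- \frac{2}{19}\right) = - \frac{432}{19}$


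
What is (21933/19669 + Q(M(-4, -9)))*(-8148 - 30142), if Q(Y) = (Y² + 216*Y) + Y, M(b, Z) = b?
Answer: 640823545950/19669 ≈ 3.2580e+7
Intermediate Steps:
Q(Y) = Y² + 217*Y
(21933/19669 + Q(M(-4, -9)))*(-8148 - 30142) = (21933/19669 - 4*(217 - 4))*(-8148 - 30142) = (21933*(1/19669) - 4*213)*(-38290) = (21933/19669 - 852)*(-38290) = -16736055/19669*(-38290) = 640823545950/19669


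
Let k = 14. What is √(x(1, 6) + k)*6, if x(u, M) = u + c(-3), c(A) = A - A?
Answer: 6*√15 ≈ 23.238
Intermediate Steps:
c(A) = 0
x(u, M) = u (x(u, M) = u + 0 = u)
√(x(1, 6) + k)*6 = √(1 + 14)*6 = √15*6 = 6*√15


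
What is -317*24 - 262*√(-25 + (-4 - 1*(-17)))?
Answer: -7608 - 524*I*√3 ≈ -7608.0 - 907.59*I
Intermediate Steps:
-317*24 - 262*√(-25 + (-4 - 1*(-17))) = -7608 - 262*√(-25 + (-4 + 17)) = -7608 - 262*√(-25 + 13) = -7608 - 524*I*√3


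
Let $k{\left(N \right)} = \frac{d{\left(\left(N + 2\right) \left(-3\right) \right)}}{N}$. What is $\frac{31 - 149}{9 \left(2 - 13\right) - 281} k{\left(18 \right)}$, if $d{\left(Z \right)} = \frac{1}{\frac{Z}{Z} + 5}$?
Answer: $\frac{59}{20520} \approx 0.0028752$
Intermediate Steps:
$d{\left(Z \right)} = \frac{1}{6}$ ($d{\left(Z \right)} = \frac{1}{1 + 5} = \frac{1}{6}$)
$k{\left(N \right)} = \frac{1}{6 N}$
$\frac{31 - 149}{9 \left(2 - 13\right) - 281} k{\left(18 \right)} = \frac{31 - 149}{9 \left(2 - 13\right) - 281} \frac{1}{6 \cdot 18} = - \frac{118}{9 \left(-11\right) - 281} \cdot \frac{1}{6} \cdot \frac{1}{18} = - \frac{118}{-99 - 281} \cdot \frac{1}{108} = - \frac{118}{-380} \cdot \frac{1}{108} = \left(-118\right) \left(- \frac{1}{380}\right) \frac{1}{108} = \frac{59}{190} \cdot \frac{1}{108} = \frac{59}{20520}$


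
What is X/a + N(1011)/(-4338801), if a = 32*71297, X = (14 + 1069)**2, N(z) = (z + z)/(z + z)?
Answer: 5088929684585/9898991836704 ≈ 0.51409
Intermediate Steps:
N(z) = 1 (N(z) = (2*z)/((2*z)) = (2*z)*(1/(2*z)) = 1)
X = 1172889 (X = 1083**2 = 1172889)
a = 2281504
X/a + N(1011)/(-4338801) = 1172889/2281504 + 1/(-4338801) = 1172889*(1/2281504) + 1*(-1/4338801) = 1172889/2281504 - 1/4338801 = 5088929684585/9898991836704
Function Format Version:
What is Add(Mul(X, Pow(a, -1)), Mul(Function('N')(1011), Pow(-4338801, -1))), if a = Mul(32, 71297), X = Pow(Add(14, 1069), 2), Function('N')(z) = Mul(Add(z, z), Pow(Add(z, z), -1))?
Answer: Rational(5088929684585, 9898991836704) ≈ 0.51409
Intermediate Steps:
Function('N')(z) = 1 (Function('N')(z) = Mul(Mul(2, z), Pow(Mul(2, z), -1)) = Mul(Mul(2, z), Mul(Rational(1, 2), Pow(z, -1))) = 1)
X = 1172889 (X = Pow(1083, 2) = 1172889)
a = 2281504
Add(Mul(X, Pow(a, -1)), Mul(Function('N')(1011), Pow(-4338801, -1))) = Add(Mul(1172889, Pow(2281504, -1)), Mul(1, Pow(-4338801, -1))) = Add(Mul(1172889, Rational(1, 2281504)), Mul(1, Rational(-1, 4338801))) = Add(Rational(1172889, 2281504), Rational(-1, 4338801)) = Rational(5088929684585, 9898991836704)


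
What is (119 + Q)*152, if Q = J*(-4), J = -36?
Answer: 39976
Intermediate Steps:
Q = 144 (Q = -36*(-4) = 144)
(119 + Q)*152 = (119 + 144)*152 = 263*152 = 39976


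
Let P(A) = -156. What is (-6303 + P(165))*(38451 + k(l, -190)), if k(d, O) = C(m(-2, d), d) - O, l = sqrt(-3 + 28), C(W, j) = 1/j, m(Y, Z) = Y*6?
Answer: -1247917554/5 ≈ -2.4958e+8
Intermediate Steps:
m(Y, Z) = 6*Y
l = 5 (l = sqrt(25) = 5)
k(d, O) = 1/d - O
(-6303 + P(165))*(38451 + k(l, -190)) = (-6303 - 156)*(38451 + (1/5 - 1*(-190))) = -6459*(38451 + (1/5 + 190)) = -6459*(38451 + 951/5) = -6459*193206/5 = -1247917554/5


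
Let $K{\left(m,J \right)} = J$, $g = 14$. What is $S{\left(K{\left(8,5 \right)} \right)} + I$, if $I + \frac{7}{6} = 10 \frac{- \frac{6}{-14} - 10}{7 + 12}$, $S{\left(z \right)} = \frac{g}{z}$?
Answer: $- \frac{13583}{3990} \approx -3.4043$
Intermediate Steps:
$S{\left(z \right)} = \frac{14}{z}$
$I = - \frac{4951}{798}$ ($I = - \frac{7}{6} + 10 \frac{- \frac{6}{-14} - 10}{7 + 12} = - \frac{7}{6} + 10 \frac{\left(-6\right) \left(- \frac{1}{14}\right) - 10}{19} = - \frac{7}{6} + 10 \left(\frac{3}{7} - 10\right) \frac{1}{19} = - \frac{7}{6} + 10 \left(\left(- \frac{67}{7}\right) \frac{1}{19}\right) = - \frac{7}{6} + 10 \left(- \frac{67}{133}\right) = - \frac{7}{6} - \frac{670}{133} = - \frac{4951}{798} \approx -6.2043$)
$S{\left(K{\left(8,5 \right)} \right)} + I = \frac{14}{5} - \frac{4951}{798} = - \frac{13583}{3990}$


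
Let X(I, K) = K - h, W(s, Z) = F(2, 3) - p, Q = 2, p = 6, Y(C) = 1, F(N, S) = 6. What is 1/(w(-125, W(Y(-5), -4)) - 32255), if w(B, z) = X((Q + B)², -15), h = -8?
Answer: -1/32262 ≈ -3.0996e-5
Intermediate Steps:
W(s, Z) = 0 (W(s, Z) = 6 - 1*6 = 6 - 6 = 0)
X(I, K) = 8 + K (X(I, K) = K - 1*(-8) = K + 8 = 8 + K)
w(B, z) = -7 (w(B, z) = 8 - 15 = -7)
1/(w(-125, W(Y(-5), -4)) - 32255) = 1/(-7 - 32255) = 1/(-32262) = -1/32262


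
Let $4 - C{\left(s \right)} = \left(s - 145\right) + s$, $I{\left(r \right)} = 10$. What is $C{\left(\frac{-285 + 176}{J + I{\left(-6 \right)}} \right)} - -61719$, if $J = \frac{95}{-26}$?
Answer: $\frac{10213888}{165} \approx 61902.0$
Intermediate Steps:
$J = - \frac{95}{26}$ ($J = 95 \left(- \frac{1}{26}\right) = - \frac{95}{26} \approx -3.6538$)
$C{\left(s \right)} = 149 - 2 s$ ($C{\left(s \right)} = 4 - \left(\left(s - 145\right) + s\right) = 4 - \left(\left(-145 + s\right) + s\right) = 4 - \left(-145 + 2 s\right) = 149 - 2 s$)
$C{\left(\frac{-285 + 176}{J + I{\left(-6 \right)}} \right)} - -61719 = \left(149 - 2 \frac{-285 + 176}{- \frac{95}{26} + 10}\right) - -61719 = \left(149 - 2 \left(- \frac{109}{\frac{165}{26}}\right)\right) + 61719 = \left(149 - 2 \left(\left(-109\right) \frac{26}{165}\right)\right) + 61719 = \left(149 - - \frac{5668}{165}\right) + 61719 = \left(149 + \frac{5668}{165}\right) + 61719 = \frac{30253}{165} + 61719 = \frac{10213888}{165}$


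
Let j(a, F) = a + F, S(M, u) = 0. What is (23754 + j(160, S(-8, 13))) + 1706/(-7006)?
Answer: 83769889/3503 ≈ 23914.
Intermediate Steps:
j(a, F) = F + a
(23754 + j(160, S(-8, 13))) + 1706/(-7006) = (23754 + (0 + 160)) + 1706/(-7006) = (23754 + 160) + 1706*(-1/7006) = 23914 - 853/3503 = 83769889/3503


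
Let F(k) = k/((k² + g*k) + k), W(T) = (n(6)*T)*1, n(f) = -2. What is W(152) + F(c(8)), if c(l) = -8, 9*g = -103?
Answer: -50473/166 ≈ -304.05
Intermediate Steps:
g = -103/9 (g = (⅑)*(-103) = -103/9 ≈ -11.444)
W(T) = -2*T (W(T) = -2*T*1 = -2*T)
F(k) = k/(k² - 94*k/9) (F(k) = k/((k² - 103*k/9) + k) = k/(k² - 94*k/9))
W(152) + F(c(8)) = -2*152 + 9/(-94 + 9*(-8)) = -304 + 9/(-94 - 72) = -304 + 9/(-166) = -304 + 9*(-1/166) = -304 - 9/166 = -50473/166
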